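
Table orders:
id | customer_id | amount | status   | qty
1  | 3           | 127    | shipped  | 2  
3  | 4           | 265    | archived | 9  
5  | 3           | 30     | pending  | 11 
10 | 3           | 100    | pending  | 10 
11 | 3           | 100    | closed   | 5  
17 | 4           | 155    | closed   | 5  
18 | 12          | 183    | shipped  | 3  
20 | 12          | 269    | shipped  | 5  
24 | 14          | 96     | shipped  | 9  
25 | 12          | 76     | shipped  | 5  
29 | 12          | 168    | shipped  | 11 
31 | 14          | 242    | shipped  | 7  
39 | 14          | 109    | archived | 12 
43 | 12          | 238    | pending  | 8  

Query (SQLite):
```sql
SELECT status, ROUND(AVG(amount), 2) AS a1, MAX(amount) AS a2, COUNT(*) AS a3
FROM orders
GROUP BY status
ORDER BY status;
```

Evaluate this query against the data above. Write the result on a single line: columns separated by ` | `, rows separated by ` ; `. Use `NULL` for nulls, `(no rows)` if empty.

Group orders by status.
Per group compute: ROUND(AVG(amount), 2), MAX(amount), COUNT(*).
  archived: ids {3, 39} → ROUND(AVG(amount), 2)=187, MAX(amount)=265, COUNT(*)=2
  closed: ids {11, 17} → ROUND(AVG(amount), 2)=127.5, MAX(amount)=155, COUNT(*)=2
  pending: ids {5, 10, 43} → ROUND(AVG(amount), 2)=122.67, MAX(amount)=238, COUNT(*)=3
  shipped: ids {1, 18, 20, 24, 25, 29, 31} → ROUND(AVG(amount), 2)=165.86, MAX(amount)=269, COUNT(*)=7

archived | 187 | 265 | 2 ; closed | 127.5 | 155 | 2 ; pending | 122.67 | 238 | 3 ; shipped | 165.86 | 269 | 7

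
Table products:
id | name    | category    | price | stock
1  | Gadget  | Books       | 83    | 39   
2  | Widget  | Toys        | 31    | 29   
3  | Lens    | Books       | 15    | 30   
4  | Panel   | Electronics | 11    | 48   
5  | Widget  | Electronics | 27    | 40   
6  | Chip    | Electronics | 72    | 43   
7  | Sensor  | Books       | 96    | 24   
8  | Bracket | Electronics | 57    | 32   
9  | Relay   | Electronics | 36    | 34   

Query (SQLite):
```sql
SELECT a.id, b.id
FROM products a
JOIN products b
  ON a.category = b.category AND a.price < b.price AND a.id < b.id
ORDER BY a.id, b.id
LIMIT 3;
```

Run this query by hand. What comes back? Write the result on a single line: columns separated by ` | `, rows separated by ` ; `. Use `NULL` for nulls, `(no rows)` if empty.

Pairs (a,b) with same category, a.price < b.price, a.id < b.id.
category groups: Books:{1,3,7} Electronics:{4,5,6,8,9} Toys:{2}
Ordered by (a.id, b.id); first 3.

1 | 7 ; 3 | 7 ; 4 | 5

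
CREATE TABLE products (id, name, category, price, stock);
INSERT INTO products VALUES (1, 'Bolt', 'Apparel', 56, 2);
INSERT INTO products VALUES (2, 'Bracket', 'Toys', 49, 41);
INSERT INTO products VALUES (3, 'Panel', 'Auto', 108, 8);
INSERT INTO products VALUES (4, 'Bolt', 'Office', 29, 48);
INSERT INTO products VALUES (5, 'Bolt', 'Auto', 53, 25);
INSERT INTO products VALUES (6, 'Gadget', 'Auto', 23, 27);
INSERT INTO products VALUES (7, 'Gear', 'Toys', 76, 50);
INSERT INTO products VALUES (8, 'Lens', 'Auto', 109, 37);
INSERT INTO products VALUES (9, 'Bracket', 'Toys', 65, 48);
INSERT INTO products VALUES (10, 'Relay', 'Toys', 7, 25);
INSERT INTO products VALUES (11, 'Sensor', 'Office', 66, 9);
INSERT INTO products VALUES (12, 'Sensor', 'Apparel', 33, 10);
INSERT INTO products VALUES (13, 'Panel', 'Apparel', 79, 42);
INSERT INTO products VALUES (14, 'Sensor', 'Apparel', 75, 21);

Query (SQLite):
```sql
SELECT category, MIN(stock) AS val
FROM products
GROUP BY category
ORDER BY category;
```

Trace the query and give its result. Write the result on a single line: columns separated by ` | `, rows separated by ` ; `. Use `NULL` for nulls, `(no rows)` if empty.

Partition products by category; compute MIN(stock) within each group.
  Apparel: ids {1, 12, 13, 14} → MIN(stock)=2
  Auto: ids {3, 5, 6, 8} → MIN(stock)=8
  Office: ids {4, 11} → MIN(stock)=9
  Toys: ids {2, 7, 9, 10} → MIN(stock)=25

Apparel | 2 ; Auto | 8 ; Office | 9 ; Toys | 25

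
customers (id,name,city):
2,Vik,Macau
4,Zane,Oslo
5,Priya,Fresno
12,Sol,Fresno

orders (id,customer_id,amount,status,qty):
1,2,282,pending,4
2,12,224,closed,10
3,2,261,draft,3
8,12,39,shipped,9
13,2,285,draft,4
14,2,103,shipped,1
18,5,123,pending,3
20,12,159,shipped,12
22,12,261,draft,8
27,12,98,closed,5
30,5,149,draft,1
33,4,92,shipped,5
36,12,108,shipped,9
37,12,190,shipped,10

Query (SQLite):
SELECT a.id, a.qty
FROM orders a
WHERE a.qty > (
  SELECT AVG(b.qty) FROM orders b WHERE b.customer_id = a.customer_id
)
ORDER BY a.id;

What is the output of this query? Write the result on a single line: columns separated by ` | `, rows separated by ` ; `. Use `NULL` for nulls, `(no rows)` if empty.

1 | 4 ; 2 | 10 ; 13 | 4 ; 18 | 3 ; 20 | 12 ; 37 | 10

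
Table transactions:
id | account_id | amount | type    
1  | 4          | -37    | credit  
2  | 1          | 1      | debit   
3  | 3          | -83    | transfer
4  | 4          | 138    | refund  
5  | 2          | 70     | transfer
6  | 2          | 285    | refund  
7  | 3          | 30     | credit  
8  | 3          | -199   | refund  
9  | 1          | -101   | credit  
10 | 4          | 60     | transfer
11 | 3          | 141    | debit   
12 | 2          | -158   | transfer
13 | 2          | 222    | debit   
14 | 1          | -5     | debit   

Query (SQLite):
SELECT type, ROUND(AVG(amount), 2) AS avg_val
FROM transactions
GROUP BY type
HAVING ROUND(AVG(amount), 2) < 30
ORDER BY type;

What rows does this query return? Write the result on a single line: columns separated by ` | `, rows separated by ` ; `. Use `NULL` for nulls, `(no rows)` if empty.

credit | -36 ; transfer | -27.75

Partition transactions by type; compute ROUND(AVG(amount), 2) within each group.
HAVING: keep groups where ROUND(AVG(amount), 2) < 30.
  credit: ids {1, 7, 9} → ROUND(AVG(amount), 2)=-36
  debit: ids {2, 11, 13, 14} → ROUND(AVG(amount), 2)=89.75
  refund: ids {4, 6, 8} → ROUND(AVG(amount), 2)=74.67
  transfer: ids {3, 5, 10, 12} → ROUND(AVG(amount), 2)=-27.75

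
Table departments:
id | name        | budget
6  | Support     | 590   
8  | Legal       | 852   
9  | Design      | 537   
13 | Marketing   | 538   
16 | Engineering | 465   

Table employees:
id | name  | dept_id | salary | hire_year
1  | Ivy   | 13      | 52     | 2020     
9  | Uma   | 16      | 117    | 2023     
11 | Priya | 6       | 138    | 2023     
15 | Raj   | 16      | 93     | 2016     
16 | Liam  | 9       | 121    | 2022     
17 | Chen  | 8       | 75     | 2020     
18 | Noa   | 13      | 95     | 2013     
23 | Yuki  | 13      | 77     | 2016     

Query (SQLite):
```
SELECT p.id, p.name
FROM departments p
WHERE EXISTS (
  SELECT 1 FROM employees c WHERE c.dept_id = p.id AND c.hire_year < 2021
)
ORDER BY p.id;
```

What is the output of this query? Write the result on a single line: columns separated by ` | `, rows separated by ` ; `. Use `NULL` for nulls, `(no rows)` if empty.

8 | Legal ; 13 | Marketing ; 16 | Engineering

For each departments row, check whether any employees with matching dept_id has hire_year < 2021.
Keep rows where that is true.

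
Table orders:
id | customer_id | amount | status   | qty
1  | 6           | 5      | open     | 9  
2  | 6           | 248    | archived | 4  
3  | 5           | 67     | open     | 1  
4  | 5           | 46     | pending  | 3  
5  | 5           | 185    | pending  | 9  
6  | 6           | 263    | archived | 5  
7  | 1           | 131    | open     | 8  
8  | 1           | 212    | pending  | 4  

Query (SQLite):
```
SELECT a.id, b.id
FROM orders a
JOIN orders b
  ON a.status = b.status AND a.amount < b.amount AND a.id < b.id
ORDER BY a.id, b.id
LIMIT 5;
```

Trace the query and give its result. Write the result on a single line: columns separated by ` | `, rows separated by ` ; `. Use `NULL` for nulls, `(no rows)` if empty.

Pairs (a,b) with same status, a.amount < b.amount, a.id < b.id.
status groups: archived:{2,6} open:{1,3,7} pending:{4,5,8}
Ordered by (a.id, b.id); first 5.

1 | 3 ; 1 | 7 ; 2 | 6 ; 3 | 7 ; 4 | 5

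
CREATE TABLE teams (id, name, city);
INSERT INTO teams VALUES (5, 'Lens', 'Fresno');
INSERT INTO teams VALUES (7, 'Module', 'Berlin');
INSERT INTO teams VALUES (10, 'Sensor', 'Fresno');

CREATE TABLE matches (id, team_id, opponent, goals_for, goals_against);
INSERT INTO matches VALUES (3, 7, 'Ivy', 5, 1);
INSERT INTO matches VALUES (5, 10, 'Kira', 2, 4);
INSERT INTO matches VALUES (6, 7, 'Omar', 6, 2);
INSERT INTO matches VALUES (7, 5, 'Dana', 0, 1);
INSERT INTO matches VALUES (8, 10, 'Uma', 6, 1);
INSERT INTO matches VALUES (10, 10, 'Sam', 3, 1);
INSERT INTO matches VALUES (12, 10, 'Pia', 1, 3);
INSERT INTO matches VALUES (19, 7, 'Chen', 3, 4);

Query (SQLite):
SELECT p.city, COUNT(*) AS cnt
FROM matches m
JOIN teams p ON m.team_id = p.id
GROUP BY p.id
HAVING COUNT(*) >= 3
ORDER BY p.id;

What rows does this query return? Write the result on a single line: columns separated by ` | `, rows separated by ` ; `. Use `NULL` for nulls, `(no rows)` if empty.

Berlin | 3 ; Fresno | 4

Join each matches row to its teams via team_id.
Group joined rows by teams.id; compute COUNT(*) per group.
HAVING: keep groups with count ≥ 3.
  5: ids {7} → COUNT(*)=1
  7: ids {3, 6, 19} → COUNT(*)=3
  10: ids {5, 8, 10, 12} → COUNT(*)=4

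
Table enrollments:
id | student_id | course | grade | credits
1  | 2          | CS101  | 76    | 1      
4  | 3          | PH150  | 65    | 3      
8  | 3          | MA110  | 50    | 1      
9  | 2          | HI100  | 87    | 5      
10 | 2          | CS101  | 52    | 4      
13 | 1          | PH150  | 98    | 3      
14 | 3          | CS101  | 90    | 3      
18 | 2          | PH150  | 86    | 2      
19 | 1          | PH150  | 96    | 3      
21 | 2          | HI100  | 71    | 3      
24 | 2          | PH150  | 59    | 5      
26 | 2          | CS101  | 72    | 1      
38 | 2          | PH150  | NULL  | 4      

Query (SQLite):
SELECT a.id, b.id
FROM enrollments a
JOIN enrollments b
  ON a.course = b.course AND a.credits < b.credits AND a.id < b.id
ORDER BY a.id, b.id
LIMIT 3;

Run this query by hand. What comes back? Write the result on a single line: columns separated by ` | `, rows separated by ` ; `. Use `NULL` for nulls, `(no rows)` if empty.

1 | 10 ; 1 | 14 ; 4 | 24

Pairs (a,b) with same course, a.credits < b.credits, a.id < b.id.
course groups: CS101:{1,10,14,26} HI100:{9,21} MA110:{8} PH150:{4,13,18,19,24,38}
Ordered by (a.id, b.id); first 3.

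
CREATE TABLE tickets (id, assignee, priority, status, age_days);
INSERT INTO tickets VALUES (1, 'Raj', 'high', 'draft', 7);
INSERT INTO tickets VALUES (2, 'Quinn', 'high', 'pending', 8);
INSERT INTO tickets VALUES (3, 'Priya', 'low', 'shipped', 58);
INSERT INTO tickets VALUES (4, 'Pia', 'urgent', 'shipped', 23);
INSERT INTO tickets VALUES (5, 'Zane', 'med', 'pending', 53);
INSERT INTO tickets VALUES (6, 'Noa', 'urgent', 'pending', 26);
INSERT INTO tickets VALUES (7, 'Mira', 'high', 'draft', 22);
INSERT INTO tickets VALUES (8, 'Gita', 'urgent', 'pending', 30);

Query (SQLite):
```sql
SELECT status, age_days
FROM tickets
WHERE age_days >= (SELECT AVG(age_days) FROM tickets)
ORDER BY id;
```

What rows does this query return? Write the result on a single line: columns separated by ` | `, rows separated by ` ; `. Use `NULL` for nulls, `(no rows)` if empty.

shipped | 58 ; pending | 53 ; pending | 30

Scalar subquery: AVG(age_days) over all tickets rows = 28.375.
Keep rows where age_days >= that value.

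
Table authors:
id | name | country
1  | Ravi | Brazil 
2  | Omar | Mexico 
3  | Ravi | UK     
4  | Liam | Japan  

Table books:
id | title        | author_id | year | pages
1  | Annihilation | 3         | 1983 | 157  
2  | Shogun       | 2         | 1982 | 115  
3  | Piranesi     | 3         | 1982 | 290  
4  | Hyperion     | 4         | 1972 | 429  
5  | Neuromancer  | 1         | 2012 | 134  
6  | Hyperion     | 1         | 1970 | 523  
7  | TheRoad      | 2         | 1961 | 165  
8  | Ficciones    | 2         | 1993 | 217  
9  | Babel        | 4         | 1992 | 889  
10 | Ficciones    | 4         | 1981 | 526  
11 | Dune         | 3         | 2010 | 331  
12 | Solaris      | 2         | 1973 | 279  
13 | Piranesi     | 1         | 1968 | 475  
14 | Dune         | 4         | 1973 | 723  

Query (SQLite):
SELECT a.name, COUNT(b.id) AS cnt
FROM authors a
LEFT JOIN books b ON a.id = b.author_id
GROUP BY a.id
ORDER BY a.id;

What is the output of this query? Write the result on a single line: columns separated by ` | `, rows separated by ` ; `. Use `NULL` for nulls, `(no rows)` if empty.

LEFT JOIN keeps every authors row; unmatched ones get NULL for books columns.
Group by authors.id and compute COUNT(b.id). COUNT(col) of an all-NULL group is 0.
  1: ids {5, 6, 13} → COUNT(b.id)=3
  2: ids {2, 7, 8, 12} → COUNT(b.id)=4
  3: ids {1, 3, 11} → COUNT(b.id)=3
  4: ids {4, 9, 10, 14} → COUNT(b.id)=4

Ravi | 3 ; Omar | 4 ; Ravi | 3 ; Liam | 4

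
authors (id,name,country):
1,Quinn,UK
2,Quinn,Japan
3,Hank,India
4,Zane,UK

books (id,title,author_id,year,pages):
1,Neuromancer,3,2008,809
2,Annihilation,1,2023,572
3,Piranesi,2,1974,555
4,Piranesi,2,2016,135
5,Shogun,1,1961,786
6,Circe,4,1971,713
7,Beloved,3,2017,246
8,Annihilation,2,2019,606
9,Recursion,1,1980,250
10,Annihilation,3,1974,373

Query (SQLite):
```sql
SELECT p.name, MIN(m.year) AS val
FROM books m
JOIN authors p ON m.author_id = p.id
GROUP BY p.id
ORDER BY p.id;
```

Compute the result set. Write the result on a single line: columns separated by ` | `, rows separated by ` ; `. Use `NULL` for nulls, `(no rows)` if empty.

Quinn | 1961 ; Quinn | 1974 ; Hank | 1974 ; Zane | 1971

Join each books row to its authors via author_id.
Group joined rows by authors.id; compute MIN(m.year) per group.
  1: ids {2, 5, 9} → MIN(m.year)=1961
  2: ids {3, 4, 8} → MIN(m.year)=1974
  3: ids {1, 7, 10} → MIN(m.year)=1974
  4: ids {6} → MIN(m.year)=1971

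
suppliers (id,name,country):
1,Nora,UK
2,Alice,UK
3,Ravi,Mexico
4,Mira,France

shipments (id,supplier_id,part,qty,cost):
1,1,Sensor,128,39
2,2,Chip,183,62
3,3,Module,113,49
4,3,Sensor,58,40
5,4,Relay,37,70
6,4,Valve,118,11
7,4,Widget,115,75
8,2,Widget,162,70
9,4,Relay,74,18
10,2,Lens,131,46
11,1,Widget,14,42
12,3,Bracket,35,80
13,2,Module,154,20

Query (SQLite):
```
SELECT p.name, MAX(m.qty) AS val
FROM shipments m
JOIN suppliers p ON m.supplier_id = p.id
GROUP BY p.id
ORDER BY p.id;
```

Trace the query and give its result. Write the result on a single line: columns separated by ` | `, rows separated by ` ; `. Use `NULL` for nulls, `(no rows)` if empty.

Nora | 128 ; Alice | 183 ; Ravi | 113 ; Mira | 118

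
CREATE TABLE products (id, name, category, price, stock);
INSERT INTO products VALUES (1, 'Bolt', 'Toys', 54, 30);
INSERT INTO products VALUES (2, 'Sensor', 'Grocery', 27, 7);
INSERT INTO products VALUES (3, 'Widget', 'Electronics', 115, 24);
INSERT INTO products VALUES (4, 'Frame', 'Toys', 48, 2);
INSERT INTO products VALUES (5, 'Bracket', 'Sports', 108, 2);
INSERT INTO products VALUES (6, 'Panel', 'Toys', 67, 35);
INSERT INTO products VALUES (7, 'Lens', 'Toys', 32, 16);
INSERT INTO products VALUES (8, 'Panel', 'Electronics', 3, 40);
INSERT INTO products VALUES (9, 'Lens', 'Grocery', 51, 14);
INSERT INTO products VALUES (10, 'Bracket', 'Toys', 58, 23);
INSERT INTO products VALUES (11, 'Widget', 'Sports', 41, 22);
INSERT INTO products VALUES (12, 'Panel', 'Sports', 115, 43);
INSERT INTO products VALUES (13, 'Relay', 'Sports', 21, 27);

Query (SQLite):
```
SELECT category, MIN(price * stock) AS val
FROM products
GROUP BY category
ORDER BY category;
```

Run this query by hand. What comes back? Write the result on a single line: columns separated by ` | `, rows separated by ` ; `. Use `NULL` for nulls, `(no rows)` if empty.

For each row compute price * stock.
Group by category; take MIN of the expression per group.
  Electronics: ids {3, 8} → MIN(price * stock)=120
  Grocery: ids {2, 9} → MIN(price * stock)=189
  Sports: ids {5, 11, 12, 13} → MIN(price * stock)=216
  Toys: ids {1, 4, 6, 7, 10} → MIN(price * stock)=96

Electronics | 120 ; Grocery | 189 ; Sports | 216 ; Toys | 96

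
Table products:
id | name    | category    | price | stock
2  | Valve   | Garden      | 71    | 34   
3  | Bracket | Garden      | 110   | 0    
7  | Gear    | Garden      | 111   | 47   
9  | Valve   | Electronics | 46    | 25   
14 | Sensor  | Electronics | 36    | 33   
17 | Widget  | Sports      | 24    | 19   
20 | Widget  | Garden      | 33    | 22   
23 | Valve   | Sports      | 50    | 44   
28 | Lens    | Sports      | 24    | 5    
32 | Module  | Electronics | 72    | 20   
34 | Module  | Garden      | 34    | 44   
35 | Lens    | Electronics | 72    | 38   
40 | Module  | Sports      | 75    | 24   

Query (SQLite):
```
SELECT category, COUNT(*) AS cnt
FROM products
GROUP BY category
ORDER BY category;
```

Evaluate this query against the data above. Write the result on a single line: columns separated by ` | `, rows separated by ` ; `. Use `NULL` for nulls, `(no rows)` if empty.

Electronics | 4 ; Garden | 5 ; Sports | 4

Partition products by category; compute COUNT(*) within each group.
  Electronics: ids {9, 14, 32, 35} → COUNT(*)=4
  Garden: ids {2, 3, 7, 20, 34} → COUNT(*)=5
  Sports: ids {17, 23, 28, 40} → COUNT(*)=4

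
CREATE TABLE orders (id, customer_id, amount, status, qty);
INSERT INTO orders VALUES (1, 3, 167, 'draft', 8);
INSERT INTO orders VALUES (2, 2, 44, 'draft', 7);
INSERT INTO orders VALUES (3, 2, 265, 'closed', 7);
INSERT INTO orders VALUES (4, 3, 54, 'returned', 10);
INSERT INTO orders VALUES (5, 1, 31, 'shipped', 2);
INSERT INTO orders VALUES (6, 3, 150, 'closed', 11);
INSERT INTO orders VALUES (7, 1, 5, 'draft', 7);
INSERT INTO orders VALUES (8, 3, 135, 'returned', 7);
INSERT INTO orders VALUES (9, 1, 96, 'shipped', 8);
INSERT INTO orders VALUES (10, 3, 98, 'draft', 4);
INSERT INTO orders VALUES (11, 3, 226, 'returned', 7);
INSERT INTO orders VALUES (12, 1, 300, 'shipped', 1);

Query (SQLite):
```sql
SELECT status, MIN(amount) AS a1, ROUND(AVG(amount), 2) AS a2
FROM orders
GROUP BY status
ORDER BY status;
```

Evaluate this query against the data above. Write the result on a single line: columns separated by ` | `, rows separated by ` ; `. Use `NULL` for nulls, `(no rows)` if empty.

Group orders by status.
Per group compute: MIN(amount), ROUND(AVG(amount), 2).
  closed: ids {3, 6} → MIN(amount)=150, ROUND(AVG(amount), 2)=207.5
  draft: ids {1, 2, 7, 10} → MIN(amount)=5, ROUND(AVG(amount), 2)=78.5
  returned: ids {4, 8, 11} → MIN(amount)=54, ROUND(AVG(amount), 2)=138.33
  shipped: ids {5, 9, 12} → MIN(amount)=31, ROUND(AVG(amount), 2)=142.33

closed | 150 | 207.5 ; draft | 5 | 78.5 ; returned | 54 | 138.33 ; shipped | 31 | 142.33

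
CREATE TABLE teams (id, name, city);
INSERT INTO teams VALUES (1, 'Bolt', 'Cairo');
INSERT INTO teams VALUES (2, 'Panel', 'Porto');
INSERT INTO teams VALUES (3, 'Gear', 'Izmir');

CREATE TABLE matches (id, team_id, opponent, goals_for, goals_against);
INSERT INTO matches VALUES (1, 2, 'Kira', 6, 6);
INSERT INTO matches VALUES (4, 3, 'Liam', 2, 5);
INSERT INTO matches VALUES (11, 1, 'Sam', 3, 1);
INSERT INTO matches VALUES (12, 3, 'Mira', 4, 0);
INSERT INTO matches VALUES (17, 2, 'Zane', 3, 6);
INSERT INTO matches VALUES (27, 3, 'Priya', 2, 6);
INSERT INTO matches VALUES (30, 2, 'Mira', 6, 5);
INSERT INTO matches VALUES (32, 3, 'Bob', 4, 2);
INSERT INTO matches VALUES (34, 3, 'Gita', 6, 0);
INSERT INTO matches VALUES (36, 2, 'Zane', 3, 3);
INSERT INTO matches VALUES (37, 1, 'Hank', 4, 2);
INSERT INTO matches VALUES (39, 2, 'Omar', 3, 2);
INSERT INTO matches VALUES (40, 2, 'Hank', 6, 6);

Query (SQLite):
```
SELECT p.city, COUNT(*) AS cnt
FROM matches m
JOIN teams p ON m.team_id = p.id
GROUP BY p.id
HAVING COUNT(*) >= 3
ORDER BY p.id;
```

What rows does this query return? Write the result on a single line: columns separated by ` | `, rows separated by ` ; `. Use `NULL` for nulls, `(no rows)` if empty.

Join each matches row to its teams via team_id.
Group joined rows by teams.id; compute COUNT(*) per group.
HAVING: keep groups with count ≥ 3.
  1: ids {11, 37} → COUNT(*)=2
  2: ids {1, 17, 30, 36, 39, 40} → COUNT(*)=6
  3: ids {4, 12, 27, 32, 34} → COUNT(*)=5

Porto | 6 ; Izmir | 5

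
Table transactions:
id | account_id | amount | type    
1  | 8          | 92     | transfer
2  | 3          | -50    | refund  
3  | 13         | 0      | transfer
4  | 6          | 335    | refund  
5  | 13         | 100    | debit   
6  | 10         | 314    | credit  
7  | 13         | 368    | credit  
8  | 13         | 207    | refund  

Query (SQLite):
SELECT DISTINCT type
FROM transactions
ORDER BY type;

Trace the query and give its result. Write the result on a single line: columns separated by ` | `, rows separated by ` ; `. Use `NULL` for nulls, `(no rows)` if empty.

Collect distinct type values from transactions.

credit ; debit ; refund ; transfer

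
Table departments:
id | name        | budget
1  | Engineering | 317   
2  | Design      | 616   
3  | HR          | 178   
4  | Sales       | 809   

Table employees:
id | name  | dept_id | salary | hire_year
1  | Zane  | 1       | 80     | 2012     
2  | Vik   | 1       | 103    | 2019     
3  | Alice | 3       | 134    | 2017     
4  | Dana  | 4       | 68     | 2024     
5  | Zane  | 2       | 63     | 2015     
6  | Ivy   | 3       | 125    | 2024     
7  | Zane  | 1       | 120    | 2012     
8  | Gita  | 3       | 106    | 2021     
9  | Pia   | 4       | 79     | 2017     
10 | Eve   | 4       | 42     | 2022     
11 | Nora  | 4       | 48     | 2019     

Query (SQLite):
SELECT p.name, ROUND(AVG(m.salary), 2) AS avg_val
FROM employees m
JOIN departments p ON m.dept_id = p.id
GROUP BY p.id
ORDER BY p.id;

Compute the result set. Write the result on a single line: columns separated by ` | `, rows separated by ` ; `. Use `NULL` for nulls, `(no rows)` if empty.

Engineering | 101 ; Design | 63 ; HR | 121.67 ; Sales | 59.25

Join each employees row to its departments via dept_id.
Group joined rows by departments.id; compute ROUND(AVG(m.salary), 2) per group.
  1: ids {1, 2, 7} → ROUND(AVG(m.salary), 2)=101
  2: ids {5} → ROUND(AVG(m.salary), 2)=63
  3: ids {3, 6, 8} → ROUND(AVG(m.salary), 2)=121.67
  4: ids {4, 9, 10, 11} → ROUND(AVG(m.salary), 2)=59.25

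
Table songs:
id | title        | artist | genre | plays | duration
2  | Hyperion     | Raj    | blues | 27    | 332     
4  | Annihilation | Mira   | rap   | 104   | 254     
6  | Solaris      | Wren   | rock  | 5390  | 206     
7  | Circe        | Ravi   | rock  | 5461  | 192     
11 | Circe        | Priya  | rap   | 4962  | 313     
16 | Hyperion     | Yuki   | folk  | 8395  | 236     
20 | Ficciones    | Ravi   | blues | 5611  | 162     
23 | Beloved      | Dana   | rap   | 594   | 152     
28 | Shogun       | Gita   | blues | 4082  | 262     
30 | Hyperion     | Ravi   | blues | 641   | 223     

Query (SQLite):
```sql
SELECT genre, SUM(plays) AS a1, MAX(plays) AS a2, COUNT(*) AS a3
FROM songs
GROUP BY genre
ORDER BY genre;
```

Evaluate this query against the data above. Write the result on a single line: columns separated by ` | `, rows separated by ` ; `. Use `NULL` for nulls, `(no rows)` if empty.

blues | 10361 | 5611 | 4 ; folk | 8395 | 8395 | 1 ; rap | 5660 | 4962 | 3 ; rock | 10851 | 5461 | 2

Group songs by genre.
Per group compute: SUM(plays), MAX(plays), COUNT(*).
  blues: ids {2, 20, 28, 30} → SUM(plays)=10361, MAX(plays)=5611, COUNT(*)=4
  folk: ids {16} → SUM(plays)=8395, MAX(plays)=8395, COUNT(*)=1
  rap: ids {4, 11, 23} → SUM(plays)=5660, MAX(plays)=4962, COUNT(*)=3
  rock: ids {6, 7} → SUM(plays)=10851, MAX(plays)=5461, COUNT(*)=2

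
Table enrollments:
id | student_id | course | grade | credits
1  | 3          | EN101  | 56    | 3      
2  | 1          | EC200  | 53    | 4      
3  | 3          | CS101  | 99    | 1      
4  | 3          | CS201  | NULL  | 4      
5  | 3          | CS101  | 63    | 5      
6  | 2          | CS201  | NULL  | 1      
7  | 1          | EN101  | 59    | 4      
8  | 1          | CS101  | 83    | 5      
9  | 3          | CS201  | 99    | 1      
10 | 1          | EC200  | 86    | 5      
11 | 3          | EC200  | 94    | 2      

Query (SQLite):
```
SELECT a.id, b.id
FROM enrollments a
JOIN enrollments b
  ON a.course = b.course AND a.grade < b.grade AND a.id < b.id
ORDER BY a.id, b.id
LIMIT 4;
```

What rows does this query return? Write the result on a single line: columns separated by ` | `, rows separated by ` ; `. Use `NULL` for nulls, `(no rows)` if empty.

1 | 7 ; 2 | 10 ; 2 | 11 ; 5 | 8

Pairs (a,b) with same course, a.grade < b.grade, a.id < b.id.
course groups: CS101:{3,5,8} CS201:{4,6,9} EC200:{2,10,11} EN101:{1,7}
Ordered by (a.id, b.id); first 4.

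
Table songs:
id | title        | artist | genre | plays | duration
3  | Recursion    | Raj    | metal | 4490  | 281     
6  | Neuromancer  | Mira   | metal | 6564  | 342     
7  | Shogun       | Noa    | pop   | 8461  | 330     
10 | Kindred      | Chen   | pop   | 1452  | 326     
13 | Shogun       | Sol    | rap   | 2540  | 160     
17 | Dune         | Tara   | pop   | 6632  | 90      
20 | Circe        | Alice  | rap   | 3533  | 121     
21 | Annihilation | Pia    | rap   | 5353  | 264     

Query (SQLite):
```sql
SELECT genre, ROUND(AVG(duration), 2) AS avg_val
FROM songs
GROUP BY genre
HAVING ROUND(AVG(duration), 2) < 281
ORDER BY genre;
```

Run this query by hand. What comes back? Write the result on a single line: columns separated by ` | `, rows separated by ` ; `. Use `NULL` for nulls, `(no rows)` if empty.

Partition songs by genre; compute ROUND(AVG(duration), 2) within each group.
HAVING: keep groups where ROUND(AVG(duration), 2) < 281.
  metal: ids {3, 6} → ROUND(AVG(duration), 2)=311.5
  pop: ids {7, 10, 17} → ROUND(AVG(duration), 2)=248.67
  rap: ids {13, 20, 21} → ROUND(AVG(duration), 2)=181.67

pop | 248.67 ; rap | 181.67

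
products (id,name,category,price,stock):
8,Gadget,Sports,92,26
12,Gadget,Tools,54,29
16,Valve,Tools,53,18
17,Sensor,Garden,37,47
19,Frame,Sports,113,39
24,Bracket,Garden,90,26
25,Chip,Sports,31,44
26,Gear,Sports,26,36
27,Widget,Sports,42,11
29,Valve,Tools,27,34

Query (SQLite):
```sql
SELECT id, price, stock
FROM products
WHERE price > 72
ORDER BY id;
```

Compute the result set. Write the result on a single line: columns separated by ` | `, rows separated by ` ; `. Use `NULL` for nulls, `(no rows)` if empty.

8 | 92 | 26 ; 19 | 113 | 39 ; 24 | 90 | 26

price > 72: ids {8, 19, 24}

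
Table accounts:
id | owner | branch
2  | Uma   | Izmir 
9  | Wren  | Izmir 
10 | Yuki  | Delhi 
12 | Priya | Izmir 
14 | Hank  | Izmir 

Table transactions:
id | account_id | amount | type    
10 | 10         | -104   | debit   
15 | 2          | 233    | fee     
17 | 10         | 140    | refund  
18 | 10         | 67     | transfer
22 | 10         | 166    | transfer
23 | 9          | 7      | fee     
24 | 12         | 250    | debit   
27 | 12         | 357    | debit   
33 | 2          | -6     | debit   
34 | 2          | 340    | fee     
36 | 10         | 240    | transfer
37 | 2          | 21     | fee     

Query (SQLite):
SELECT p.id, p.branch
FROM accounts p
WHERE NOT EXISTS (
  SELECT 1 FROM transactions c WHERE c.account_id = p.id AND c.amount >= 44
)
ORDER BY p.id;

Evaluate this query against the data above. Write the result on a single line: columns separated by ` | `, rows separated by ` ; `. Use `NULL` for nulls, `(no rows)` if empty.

9 | Izmir ; 14 | Izmir

For each accounts row, check whether any transactions with matching account_id has amount >= 44.
Keep rows where that is false.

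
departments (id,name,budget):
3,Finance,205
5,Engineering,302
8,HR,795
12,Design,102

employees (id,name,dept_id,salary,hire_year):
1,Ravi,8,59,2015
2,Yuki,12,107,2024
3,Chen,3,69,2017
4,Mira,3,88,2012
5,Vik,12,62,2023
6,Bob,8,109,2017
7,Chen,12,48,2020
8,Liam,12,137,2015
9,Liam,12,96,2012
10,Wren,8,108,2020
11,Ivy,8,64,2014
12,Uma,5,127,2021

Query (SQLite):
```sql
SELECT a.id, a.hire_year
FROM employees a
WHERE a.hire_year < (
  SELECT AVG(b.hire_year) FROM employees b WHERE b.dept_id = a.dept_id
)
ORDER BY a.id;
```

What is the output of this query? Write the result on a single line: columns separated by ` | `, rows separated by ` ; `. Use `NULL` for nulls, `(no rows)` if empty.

1 | 2015 ; 4 | 2012 ; 8 | 2015 ; 9 | 2012 ; 11 | 2014

For each employees row a, compute AVG(hire_year) over rows sharing a.dept_id.
Keep row a if a.hire_year < that per-group AVG.
  dept_id=3: AVG(hire_year) = 2014.5
  dept_id=5: AVG(hire_year) = 2021.0
  dept_id=8: AVG(hire_year) = 2016.5
  dept_id=12: AVG(hire_year) = 2018.8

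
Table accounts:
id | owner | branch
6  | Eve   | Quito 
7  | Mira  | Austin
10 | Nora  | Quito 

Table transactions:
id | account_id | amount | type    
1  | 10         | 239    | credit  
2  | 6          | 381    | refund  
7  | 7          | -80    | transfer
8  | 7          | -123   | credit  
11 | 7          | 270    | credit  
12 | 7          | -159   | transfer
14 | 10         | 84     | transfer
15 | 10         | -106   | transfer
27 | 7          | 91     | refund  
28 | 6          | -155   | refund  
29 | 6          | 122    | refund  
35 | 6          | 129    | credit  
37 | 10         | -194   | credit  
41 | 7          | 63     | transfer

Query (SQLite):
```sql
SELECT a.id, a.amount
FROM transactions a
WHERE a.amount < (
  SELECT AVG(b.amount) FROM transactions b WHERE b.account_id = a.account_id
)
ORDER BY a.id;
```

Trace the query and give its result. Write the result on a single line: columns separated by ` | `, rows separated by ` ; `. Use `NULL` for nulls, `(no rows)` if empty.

7 | -80 ; 8 | -123 ; 12 | -159 ; 15 | -106 ; 28 | -155 ; 37 | -194

For each transactions row a, compute AVG(amount) over rows sharing a.account_id.
Keep row a if a.amount < that per-group AVG.
  account_id=6: AVG(amount) = 119.25
  account_id=7: AVG(amount) = 10.333333
  account_id=10: AVG(amount) = 5.75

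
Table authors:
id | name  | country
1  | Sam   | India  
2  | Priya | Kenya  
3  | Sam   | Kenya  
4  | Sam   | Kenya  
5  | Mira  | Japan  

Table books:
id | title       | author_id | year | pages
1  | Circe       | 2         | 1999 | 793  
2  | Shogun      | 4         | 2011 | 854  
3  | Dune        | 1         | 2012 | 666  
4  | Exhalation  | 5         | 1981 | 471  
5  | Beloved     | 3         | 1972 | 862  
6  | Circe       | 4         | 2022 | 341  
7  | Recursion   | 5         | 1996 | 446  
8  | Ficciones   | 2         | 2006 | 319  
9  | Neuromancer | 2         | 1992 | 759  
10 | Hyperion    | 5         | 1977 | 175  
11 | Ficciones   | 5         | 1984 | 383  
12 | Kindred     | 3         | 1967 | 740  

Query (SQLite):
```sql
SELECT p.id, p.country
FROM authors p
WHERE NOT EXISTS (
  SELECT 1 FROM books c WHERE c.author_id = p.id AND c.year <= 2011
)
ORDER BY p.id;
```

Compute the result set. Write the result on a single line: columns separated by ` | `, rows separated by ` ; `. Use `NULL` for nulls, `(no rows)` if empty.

For each authors row, check whether any books with matching author_id has year <= 2011.
Keep rows where that is false.

1 | India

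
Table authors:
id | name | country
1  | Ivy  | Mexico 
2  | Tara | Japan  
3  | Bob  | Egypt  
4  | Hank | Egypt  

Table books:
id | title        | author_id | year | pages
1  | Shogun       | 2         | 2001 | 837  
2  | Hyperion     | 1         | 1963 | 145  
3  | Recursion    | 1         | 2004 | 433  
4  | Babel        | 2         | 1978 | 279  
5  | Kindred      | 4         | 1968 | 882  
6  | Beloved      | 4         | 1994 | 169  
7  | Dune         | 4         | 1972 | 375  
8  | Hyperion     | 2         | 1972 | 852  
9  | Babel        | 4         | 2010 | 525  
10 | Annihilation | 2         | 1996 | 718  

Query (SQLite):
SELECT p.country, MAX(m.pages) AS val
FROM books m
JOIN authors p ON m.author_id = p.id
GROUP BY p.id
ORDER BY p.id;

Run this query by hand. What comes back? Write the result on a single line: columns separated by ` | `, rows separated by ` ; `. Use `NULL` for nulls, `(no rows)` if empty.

Join each books row to its authors via author_id.
Group joined rows by authors.id; compute MAX(m.pages) per group.
  1: ids {2, 3} → MAX(m.pages)=433
  2: ids {1, 4, 8, 10} → MAX(m.pages)=852
  4: ids {5, 6, 7, 9} → MAX(m.pages)=882

Mexico | 433 ; Japan | 852 ; Egypt | 882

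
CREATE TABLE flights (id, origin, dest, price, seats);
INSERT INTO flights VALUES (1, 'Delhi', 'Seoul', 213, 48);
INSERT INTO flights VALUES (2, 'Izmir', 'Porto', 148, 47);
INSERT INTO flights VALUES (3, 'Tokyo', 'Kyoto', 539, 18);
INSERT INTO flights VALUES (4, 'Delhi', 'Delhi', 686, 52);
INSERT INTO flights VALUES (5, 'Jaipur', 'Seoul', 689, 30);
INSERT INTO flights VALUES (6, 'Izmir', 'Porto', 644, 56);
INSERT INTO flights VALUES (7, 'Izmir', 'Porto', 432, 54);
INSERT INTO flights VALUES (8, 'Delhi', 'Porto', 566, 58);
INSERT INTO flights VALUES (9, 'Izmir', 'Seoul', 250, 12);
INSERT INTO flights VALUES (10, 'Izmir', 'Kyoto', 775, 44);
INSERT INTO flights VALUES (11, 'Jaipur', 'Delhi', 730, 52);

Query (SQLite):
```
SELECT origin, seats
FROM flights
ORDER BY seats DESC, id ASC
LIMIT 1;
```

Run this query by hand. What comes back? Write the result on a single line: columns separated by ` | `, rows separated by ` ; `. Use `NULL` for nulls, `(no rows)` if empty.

Sort by seats desc, tiebreak id asc: (58, id=8), (56, id=6), (54, id=7), (52, id=4) …. Take first 1.

Delhi | 58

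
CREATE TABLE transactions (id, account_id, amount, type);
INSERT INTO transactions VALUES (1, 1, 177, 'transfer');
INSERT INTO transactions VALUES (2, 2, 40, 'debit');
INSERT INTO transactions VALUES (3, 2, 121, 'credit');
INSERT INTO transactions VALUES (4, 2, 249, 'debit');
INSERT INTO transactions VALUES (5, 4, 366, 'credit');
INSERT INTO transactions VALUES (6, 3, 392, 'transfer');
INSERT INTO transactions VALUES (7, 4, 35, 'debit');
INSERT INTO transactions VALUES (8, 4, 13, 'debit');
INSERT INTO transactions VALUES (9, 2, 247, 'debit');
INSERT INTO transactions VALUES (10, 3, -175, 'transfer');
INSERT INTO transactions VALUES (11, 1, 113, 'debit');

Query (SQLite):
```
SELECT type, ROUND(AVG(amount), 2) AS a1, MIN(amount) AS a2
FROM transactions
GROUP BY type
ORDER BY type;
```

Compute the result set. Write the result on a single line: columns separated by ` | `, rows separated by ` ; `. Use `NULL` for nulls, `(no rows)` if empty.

Group transactions by type.
Per group compute: ROUND(AVG(amount), 2), MIN(amount).
  credit: ids {3, 5} → ROUND(AVG(amount), 2)=243.5, MIN(amount)=121
  debit: ids {2, 4, 7, 8, 9, 11} → ROUND(AVG(amount), 2)=116.17, MIN(amount)=13
  transfer: ids {1, 6, 10} → ROUND(AVG(amount), 2)=131.33, MIN(amount)=-175

credit | 243.5 | 121 ; debit | 116.17 | 13 ; transfer | 131.33 | -175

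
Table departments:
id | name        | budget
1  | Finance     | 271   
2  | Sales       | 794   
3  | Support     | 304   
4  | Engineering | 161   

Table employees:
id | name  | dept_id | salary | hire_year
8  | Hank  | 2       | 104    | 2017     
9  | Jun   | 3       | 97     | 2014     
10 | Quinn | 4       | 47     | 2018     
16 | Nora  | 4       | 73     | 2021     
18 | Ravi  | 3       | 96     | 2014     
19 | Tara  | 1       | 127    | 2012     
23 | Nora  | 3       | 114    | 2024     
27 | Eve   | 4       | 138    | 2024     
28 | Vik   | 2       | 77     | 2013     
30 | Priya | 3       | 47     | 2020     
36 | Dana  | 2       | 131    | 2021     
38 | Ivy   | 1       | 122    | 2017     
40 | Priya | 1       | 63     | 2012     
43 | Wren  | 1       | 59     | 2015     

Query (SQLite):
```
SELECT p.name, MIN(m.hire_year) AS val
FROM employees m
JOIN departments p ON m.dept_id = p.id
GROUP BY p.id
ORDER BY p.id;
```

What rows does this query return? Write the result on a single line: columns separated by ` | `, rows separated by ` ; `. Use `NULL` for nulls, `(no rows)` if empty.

Finance | 2012 ; Sales | 2013 ; Support | 2014 ; Engineering | 2018

Join each employees row to its departments via dept_id.
Group joined rows by departments.id; compute MIN(m.hire_year) per group.
  1: ids {19, 38, 40, 43} → MIN(m.hire_year)=2012
  2: ids {8, 28, 36} → MIN(m.hire_year)=2013
  3: ids {9, 18, 23, 30} → MIN(m.hire_year)=2014
  4: ids {10, 16, 27} → MIN(m.hire_year)=2018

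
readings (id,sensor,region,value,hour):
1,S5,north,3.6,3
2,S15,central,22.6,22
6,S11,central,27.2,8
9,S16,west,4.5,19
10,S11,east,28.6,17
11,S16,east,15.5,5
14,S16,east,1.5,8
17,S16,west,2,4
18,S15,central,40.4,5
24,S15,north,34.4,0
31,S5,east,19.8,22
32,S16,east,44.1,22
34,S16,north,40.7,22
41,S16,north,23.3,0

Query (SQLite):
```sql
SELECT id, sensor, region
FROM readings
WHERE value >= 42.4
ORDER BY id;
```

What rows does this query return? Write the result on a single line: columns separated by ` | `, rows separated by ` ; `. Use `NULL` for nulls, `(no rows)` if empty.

value >= 42.4: ids {32}

32 | S16 | east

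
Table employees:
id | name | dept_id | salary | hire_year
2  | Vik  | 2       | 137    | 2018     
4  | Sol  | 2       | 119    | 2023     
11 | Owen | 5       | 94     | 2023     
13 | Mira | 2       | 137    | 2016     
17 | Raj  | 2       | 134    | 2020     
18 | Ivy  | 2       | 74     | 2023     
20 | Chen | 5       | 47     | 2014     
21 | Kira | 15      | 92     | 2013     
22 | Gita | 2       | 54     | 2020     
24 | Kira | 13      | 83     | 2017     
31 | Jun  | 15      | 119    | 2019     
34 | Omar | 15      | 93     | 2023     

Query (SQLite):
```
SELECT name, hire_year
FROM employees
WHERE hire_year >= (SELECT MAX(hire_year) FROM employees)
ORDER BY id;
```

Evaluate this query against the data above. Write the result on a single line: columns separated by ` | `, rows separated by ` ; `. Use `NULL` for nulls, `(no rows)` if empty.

Sol | 2023 ; Owen | 2023 ; Ivy | 2023 ; Omar | 2023

Scalar subquery: MAX(hire_year) over all employees rows = 2023.
Keep rows where hire_year >= that value.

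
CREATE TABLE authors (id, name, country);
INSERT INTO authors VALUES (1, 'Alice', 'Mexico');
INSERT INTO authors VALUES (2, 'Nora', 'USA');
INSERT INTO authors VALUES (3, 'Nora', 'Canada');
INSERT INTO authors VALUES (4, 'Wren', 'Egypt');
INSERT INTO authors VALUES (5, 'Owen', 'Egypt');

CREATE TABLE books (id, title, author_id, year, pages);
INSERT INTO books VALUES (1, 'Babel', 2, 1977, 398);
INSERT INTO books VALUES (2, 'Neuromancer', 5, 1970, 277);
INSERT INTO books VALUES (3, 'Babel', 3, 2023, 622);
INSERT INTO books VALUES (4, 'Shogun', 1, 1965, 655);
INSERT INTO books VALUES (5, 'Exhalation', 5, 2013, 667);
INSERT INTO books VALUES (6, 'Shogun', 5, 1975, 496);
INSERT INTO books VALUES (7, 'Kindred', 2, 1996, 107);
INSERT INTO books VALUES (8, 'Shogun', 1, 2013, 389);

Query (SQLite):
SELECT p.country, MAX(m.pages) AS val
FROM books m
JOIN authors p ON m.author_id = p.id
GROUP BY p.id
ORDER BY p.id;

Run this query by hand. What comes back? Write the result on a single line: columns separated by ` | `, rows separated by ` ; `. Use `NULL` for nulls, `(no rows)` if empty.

Mexico | 655 ; USA | 398 ; Canada | 622 ; Egypt | 667

Join each books row to its authors via author_id.
Group joined rows by authors.id; compute MAX(m.pages) per group.
  1: ids {4, 8} → MAX(m.pages)=655
  2: ids {1, 7} → MAX(m.pages)=398
  3: ids {3} → MAX(m.pages)=622
  5: ids {2, 5, 6} → MAX(m.pages)=667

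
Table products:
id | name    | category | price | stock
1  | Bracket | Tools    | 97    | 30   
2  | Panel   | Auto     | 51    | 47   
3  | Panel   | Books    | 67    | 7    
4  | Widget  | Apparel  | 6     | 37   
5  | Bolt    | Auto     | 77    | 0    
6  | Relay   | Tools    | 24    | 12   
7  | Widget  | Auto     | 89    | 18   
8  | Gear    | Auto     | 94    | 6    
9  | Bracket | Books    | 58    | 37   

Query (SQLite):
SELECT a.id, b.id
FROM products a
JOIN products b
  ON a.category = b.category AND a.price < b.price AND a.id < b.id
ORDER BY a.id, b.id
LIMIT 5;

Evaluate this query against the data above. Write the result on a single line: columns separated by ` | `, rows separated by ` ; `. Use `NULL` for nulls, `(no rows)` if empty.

Pairs (a,b) with same category, a.price < b.price, a.id < b.id.
category groups: Apparel:{4} Auto:{2,5,7,8} Books:{3,9} Tools:{1,6}
Ordered by (a.id, b.id); first 5.

2 | 5 ; 2 | 7 ; 2 | 8 ; 5 | 7 ; 5 | 8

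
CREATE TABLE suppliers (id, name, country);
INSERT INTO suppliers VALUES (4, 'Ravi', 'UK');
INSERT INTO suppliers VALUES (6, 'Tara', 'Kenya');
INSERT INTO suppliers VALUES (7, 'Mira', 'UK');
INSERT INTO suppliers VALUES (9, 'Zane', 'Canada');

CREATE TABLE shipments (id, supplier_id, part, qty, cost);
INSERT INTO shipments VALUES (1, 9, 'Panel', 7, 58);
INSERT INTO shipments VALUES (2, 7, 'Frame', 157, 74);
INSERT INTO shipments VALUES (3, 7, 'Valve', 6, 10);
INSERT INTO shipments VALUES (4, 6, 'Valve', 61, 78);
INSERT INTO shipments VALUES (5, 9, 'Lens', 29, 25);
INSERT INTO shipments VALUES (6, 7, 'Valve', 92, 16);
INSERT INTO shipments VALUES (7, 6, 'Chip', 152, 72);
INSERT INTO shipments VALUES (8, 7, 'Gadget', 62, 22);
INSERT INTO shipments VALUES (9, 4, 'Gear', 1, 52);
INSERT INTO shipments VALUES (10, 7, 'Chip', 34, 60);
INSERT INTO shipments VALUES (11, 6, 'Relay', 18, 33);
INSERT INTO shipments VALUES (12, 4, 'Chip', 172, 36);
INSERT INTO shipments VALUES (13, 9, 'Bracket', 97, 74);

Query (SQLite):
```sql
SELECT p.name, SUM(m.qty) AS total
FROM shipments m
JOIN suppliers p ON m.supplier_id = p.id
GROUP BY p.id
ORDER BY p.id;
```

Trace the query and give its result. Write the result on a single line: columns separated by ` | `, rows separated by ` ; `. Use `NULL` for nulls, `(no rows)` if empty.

Ravi | 173 ; Tara | 231 ; Mira | 351 ; Zane | 133

Join each shipments row to its suppliers via supplier_id.
Group joined rows by suppliers.id; compute SUM(m.qty) per group.
  4: ids {9, 12} → SUM(m.qty)=173
  6: ids {4, 7, 11} → SUM(m.qty)=231
  7: ids {2, 3, 6, 8, 10} → SUM(m.qty)=351
  9: ids {1, 5, 13} → SUM(m.qty)=133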